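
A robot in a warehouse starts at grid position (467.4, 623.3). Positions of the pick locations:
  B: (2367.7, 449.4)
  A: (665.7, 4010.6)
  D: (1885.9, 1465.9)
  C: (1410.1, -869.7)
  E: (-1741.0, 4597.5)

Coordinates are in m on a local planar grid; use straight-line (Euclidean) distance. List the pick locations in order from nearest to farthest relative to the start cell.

D, C, B, A, E

Distances from the start cell:
D (1885.9, 1465.9): 1649.9 m
C (1410.1, -869.7): 1765.7 m
B (2367.7, 449.4): 1908.2 m
A (665.7, 4010.6): 3393.1 m
E (-1741.0, 4597.5): 4546.6 m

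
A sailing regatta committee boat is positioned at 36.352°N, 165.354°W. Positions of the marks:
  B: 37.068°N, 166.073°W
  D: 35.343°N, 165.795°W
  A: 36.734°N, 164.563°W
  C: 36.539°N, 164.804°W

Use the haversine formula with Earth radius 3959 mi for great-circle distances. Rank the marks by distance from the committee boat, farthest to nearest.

Computing each great-circle distance from 36.352°N, 165.354°W:
D 35.343°N, 165.795°W: 74.0 mi
B 37.068°N, 166.073°W: 63.5 mi
A 36.734°N, 164.563°W: 51.2 mi
C 36.539°N, 164.804°W: 33.2 mi

D, B, A, C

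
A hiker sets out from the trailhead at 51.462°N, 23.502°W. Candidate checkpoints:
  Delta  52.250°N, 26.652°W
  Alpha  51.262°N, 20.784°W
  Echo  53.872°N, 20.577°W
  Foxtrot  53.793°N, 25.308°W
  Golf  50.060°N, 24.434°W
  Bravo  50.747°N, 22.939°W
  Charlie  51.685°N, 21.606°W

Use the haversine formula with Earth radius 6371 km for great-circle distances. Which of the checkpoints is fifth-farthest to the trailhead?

Distance to each, sorted:
Echo: 332.7 km
Foxtrot: 286.4 km
Delta: 233.4 km
Alpha: 190.0 km
Golf: 169.1 km
Charlie: 133.4 km
Bravo: 88.7 km
The fifth-farthest is Golf at 169.1 km.

Golf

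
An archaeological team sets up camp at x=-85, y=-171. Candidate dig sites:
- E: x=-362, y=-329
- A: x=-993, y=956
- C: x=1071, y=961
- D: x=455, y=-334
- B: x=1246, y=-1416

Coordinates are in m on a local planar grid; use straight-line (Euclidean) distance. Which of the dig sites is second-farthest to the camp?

Distance to each, sorted:
B: 1822.5 m
C: 1617.9 m
A: 1447.3 m
D: 564.1 m
E: 318.9 m
The second-farthest is C at 1617.9 m.

C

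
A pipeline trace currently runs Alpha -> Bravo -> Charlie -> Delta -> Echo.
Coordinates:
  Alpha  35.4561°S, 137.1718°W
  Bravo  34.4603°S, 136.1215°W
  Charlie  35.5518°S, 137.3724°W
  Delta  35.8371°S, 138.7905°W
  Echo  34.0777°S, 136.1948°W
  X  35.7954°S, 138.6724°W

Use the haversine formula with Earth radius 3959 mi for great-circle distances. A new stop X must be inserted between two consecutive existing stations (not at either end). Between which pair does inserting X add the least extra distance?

Added distance for inserting X between each consecutive pair:
Alpha–Bravo: 167.7 mi
Bravo–Charlie: 142.6 mi
Charlie–Delta: 0.1 mi
Delta–Echo: 0.3 mi
Smallest added distance is 0.1 mi, inserting between Charlie and Delta.

between Charlie and Delta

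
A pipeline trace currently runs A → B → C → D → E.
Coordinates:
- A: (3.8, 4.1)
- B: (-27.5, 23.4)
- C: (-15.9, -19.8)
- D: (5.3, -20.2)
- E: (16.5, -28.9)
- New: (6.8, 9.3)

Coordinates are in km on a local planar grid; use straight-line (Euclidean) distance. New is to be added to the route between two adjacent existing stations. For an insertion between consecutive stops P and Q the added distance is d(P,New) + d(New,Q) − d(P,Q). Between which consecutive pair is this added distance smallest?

between A and B

Added distance for inserting New between each consecutive pair:
A–B: 6.3 km
B–C: 29.3 km
C–D: 45.2 km
D–E: 54.8 km
Smallest added distance is 6.3 km, inserting between A and B.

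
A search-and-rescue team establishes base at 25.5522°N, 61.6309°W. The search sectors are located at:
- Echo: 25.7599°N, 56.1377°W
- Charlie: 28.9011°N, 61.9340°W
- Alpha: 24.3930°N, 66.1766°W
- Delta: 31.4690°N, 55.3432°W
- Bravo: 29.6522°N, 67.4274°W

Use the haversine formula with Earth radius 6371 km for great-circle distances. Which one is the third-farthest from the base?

Echo

Distances from the base (25.5522°N, 61.6309°W):
Delta: 899.8 km
Bravo: 730.6 km
Echo: 551.0 km
Alpha: 476.0 km
Charlie: 373.6 km
The third-farthest is Echo at 551.0 km.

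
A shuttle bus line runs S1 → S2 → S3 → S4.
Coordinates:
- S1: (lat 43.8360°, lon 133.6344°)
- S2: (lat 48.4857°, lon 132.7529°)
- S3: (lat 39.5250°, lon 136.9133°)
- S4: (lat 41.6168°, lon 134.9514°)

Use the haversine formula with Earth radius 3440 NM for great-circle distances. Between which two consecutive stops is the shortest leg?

Leg distances:
S1→S2: 281.6 NM
S2→S3: 567.0 NM
S3→S4: 154.2 NM
The shortest leg is S3–S4 at 154.2 NM.

S3–S4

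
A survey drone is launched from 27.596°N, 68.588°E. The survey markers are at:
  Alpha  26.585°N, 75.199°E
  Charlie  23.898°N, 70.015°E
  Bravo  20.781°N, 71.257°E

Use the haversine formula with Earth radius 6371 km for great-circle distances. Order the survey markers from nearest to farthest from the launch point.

Distances from the launch point:
Charlie 23.898°N, 70.015°E: 435.3 km
Alpha 26.585°N, 75.199°E: 664.0 km
Bravo 20.781°N, 71.257°E: 804.6 km

Charlie, Alpha, Bravo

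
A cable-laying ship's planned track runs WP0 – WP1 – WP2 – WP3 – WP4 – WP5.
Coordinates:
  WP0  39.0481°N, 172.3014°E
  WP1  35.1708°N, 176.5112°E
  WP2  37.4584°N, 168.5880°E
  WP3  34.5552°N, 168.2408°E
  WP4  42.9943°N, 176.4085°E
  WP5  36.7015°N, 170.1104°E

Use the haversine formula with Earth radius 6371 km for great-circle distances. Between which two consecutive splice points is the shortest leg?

WP2–WP3

Leg distances:
WP0→WP1: 570.1 km
WP1→WP2: 753.8 km
WP2→WP3: 324.3 km
WP3→WP4: 1174.3 km
WP4→WP5: 881.9 km
The shortest leg is WP2–WP3 at 324.3 km.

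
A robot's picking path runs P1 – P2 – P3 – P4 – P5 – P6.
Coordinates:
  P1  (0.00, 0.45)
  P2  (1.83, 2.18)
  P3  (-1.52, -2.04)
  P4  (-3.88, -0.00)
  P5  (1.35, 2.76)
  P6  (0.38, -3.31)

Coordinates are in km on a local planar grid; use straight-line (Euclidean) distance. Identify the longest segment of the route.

P5–P6

Leg distances:
P1→P2: 2.5 km
P2→P3: 5.4 km
P3→P4: 3.1 km
P4→P5: 5.9 km
P5→P6: 6.1 km
The longest leg is P5–P6 at 6.1 km.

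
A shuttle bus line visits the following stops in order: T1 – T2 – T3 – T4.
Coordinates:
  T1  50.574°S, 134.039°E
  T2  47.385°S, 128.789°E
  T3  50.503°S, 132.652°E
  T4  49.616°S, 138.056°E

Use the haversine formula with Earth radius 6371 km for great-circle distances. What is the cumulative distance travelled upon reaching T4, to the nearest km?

1367 km

Leg distances:
T1→T2: 521.8 km  (cumulative 521.8 km)
T2→T3: 446.9 km  (cumulative 968.7 km)
T3→T4: 398.1 km  (cumulative 1366.8 km)
Cumulative distance at T4 ≈ 1367 km.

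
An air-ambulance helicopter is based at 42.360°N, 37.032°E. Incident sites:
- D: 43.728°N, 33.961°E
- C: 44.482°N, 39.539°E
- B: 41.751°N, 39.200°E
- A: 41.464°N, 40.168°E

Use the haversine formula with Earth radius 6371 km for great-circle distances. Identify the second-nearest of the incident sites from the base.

Distances from the base (42.360°N, 37.032°E):
B: 191.4 km
A: 277.9 km
D: 292.2 km
C: 310.9 km
The second-nearest is A at 277.9 km.

A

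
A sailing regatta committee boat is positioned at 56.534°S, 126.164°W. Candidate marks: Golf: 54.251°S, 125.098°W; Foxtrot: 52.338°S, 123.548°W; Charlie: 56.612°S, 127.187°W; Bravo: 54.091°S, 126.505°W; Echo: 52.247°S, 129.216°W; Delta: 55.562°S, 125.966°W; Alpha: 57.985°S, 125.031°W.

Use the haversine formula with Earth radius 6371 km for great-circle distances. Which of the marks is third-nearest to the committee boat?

Alpha

Distances from the committee boat (56.534°S, 126.164°W):
Charlie: 63.3 km
Delta: 108.8 km
Alpha: 175.1 km
Golf: 262.6 km
Bravo: 272.5 km
Foxtrot: 496.2 km
Echo: 515.9 km
The third-nearest is Alpha at 175.1 km.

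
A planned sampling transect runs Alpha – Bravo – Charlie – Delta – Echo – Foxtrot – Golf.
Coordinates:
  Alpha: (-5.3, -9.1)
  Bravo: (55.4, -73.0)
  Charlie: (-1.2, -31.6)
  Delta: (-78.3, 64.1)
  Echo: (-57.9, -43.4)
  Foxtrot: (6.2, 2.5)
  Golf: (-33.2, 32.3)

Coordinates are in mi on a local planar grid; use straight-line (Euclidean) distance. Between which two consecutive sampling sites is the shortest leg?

Foxtrot–Golf

Leg distances:
Alpha→Bravo: 88.1 mi
Bravo→Charlie: 70.1 mi
Charlie→Delta: 122.9 mi
Delta→Echo: 109.4 mi
Echo→Foxtrot: 78.8 mi
Foxtrot→Golf: 49.4 mi
The shortest leg is Foxtrot–Golf at 49.4 mi.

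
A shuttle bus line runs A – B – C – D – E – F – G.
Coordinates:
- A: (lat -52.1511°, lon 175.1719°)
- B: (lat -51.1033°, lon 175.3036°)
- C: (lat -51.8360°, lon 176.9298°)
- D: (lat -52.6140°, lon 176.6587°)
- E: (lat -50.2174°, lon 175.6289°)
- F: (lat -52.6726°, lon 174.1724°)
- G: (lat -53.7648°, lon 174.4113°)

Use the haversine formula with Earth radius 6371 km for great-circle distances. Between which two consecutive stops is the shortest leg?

C–D

Leg distances:
A→B: 116.9 km
B→C: 139.0 km
C→D: 88.5 km
D→E: 275.9 km
E→F: 291.1 km
F→G: 122.5 km
The shortest leg is C–D at 88.5 km.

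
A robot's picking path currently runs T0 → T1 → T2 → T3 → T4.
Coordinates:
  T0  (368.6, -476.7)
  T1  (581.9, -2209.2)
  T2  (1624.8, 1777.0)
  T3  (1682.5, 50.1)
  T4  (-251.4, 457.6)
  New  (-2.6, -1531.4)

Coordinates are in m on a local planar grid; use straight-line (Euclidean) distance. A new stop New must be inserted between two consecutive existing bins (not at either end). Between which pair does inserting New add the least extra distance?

Added distance for inserting New between each consecutive pair:
T0–T1: 267.5 m
T1–T2: 461.6 m
T2–T3: 4270.1 m
T3–T4: 2339.1 m
Smallest added distance is 267.5 m, inserting between T0 and T1.

between T0 and T1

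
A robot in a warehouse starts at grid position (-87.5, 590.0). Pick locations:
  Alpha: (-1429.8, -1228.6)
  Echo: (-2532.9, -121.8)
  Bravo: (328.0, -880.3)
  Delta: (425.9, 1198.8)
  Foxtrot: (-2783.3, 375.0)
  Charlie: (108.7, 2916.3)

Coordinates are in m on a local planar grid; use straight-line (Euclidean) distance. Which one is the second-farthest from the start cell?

Distances from the start cell ((-87.5, 590.0)):
Foxtrot: 2704.4 m
Echo: 2546.9 m
Charlie: 2334.6 m
Alpha: 2260.3 m
Bravo: 1527.9 m
Delta: 796.4 m
The second-farthest is Echo at 2546.9 m.

Echo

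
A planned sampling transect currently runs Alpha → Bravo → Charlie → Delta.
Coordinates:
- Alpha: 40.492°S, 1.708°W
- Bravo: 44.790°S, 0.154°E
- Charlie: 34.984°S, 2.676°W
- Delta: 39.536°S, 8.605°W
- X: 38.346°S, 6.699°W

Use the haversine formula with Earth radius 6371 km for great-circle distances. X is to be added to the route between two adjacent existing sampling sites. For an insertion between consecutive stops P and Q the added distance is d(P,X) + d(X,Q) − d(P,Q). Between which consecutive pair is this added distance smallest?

between Charlie and Delta

Added distance for inserting X between each consecutive pair:
Alpha–Bravo: 903.9 km
Bravo–Charlie: 316.4 km
Charlie–Delta: 0.7 km
Smallest added distance is 0.7 km, inserting between Charlie and Delta.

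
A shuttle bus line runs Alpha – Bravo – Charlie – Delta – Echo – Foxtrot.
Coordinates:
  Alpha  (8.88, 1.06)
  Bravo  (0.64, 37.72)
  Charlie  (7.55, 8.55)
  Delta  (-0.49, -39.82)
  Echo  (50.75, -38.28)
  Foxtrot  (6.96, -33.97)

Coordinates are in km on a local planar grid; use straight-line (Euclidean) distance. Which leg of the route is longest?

Delta–Echo

Leg distances:
Alpha→Bravo: 37.6 km
Bravo→Charlie: 30.0 km
Charlie→Delta: 49.0 km
Delta→Echo: 51.3 km
Echo→Foxtrot: 44.0 km
The longest leg is Delta–Echo at 51.3 km.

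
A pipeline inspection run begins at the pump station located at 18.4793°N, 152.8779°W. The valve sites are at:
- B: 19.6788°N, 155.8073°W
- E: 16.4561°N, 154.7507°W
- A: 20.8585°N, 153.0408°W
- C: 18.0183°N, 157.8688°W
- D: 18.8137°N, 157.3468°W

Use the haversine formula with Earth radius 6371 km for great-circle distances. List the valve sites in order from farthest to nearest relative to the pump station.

C, D, B, E, A

Distance from the pump station at 18.4793°N, 152.8779°W to each:
C 18.0183°N, 157.8688°W: 529.5 km
D 18.8137°N, 157.3468°W: 472.3 km
B 19.6788°N, 155.8073°W: 335.5 km
E 16.4561°N, 154.7507°W: 300.1 km
A 20.8585°N, 153.0408°W: 265.1 km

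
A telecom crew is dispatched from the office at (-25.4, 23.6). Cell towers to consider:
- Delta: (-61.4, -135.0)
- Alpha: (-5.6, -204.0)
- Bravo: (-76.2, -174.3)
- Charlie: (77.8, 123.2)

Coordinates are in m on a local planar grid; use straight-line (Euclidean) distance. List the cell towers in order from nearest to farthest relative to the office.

Computing each straight-line distance from (-25.4, 23.6):
Charlie (77.8, 123.2): 143.4 m
Delta (-61.4, -135.0): 162.6 m
Bravo (-76.2, -174.3): 204.3 m
Alpha (-5.6, -204.0): 228.5 m

Charlie, Delta, Bravo, Alpha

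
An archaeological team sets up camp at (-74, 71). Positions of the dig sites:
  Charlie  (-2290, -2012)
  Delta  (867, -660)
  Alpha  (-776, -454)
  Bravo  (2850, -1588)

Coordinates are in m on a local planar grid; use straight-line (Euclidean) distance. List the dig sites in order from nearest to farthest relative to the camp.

Alpha, Delta, Charlie, Bravo

Computing each straight-line distance from (-74, 71):
Alpha (-776, -454): 876.6 m
Delta (867, -660): 1191.6 m
Charlie (-2290, -2012): 3041.3 m
Bravo (2850, -1588): 3361.9 m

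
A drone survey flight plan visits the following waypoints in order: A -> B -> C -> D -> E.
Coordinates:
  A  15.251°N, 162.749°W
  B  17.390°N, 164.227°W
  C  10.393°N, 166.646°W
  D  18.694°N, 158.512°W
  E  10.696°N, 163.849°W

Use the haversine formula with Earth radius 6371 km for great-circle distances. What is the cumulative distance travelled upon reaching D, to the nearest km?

2378 km

Leg distances:
A→B: 285.4 km  (cumulative 285.4 km)
B→C: 820.6 km  (cumulative 1106.0 km)
C→D: 1271.5 km  (cumulative 2377.5 km)
Cumulative distance at D ≈ 2378 km.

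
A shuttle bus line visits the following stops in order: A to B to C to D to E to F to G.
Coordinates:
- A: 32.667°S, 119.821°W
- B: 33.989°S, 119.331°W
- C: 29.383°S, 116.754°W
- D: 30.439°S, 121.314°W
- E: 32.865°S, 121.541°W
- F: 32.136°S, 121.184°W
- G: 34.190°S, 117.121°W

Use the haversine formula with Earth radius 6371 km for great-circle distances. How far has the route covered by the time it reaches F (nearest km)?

1534 km

Leg distances:
A→B: 153.9 km  (cumulative 153.9 km)
B→C: 567.2 km  (cumulative 721.1 km)
C→D: 454.9 km  (cumulative 1176.0 km)
D→E: 270.6 km  (cumulative 1446.6 km)
E→F: 87.7 km  (cumulative 1534.3 km)
Cumulative distance at F ≈ 1534 km.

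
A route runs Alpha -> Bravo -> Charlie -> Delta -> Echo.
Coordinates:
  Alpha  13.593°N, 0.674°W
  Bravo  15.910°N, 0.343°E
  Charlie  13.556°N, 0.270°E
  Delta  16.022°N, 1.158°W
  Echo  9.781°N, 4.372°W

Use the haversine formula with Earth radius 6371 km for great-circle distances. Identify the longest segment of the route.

Delta–Echo

Leg distances:
Alpha→Bravo: 279.9 km
Bravo→Charlie: 261.9 km
Charlie→Delta: 314.3 km
Delta→Echo: 776.4 km
The longest leg is Delta–Echo at 776.4 km.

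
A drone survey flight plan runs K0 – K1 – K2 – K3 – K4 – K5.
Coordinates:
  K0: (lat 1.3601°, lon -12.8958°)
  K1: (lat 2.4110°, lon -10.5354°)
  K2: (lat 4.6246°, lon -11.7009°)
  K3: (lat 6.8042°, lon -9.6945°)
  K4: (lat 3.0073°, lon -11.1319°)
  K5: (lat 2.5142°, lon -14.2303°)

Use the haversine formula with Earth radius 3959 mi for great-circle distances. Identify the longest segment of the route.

Leg distances:
K0→K1: 178.4 mi
K1→K2: 172.8 mi
K2→K3: 204.2 mi
K3→K4: 280.4 mi
K4→K5: 216.5 mi
The longest leg is K3–K4 at 280.4 mi.

K3–K4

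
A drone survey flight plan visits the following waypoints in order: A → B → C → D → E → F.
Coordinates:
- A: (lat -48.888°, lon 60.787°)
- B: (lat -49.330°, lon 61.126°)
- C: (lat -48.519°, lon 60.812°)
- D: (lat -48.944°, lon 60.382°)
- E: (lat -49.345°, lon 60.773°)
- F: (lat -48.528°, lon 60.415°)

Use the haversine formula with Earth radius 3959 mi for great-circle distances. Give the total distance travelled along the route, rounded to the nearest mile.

219 mi

Leg distances:
A→B: 34.2 mi  (cumulative 34.2 mi)
B→C: 57.8 mi  (cumulative 92.0 mi)
C→D: 35.3 mi  (cumulative 127.3 mi)
D→E: 32.9 mi  (cumulative 160.2 mi)
E→F: 58.7 mi  (cumulative 218.9 mi)
Total route length ≈ 219 mi.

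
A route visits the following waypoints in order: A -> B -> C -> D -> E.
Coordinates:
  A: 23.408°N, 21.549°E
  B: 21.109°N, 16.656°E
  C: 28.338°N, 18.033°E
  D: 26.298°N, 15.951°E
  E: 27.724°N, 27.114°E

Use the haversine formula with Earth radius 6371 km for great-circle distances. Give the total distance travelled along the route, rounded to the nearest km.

2803 km

Leg distances:
A→B: 564.6 km  (cumulative 564.6 km)
B→C: 815.7 km  (cumulative 1380.4 km)
C→D: 306.2 km  (cumulative 1686.6 km)
D→E: 1116.8 km  (cumulative 2803.4 km)
Total route length ≈ 2803 km.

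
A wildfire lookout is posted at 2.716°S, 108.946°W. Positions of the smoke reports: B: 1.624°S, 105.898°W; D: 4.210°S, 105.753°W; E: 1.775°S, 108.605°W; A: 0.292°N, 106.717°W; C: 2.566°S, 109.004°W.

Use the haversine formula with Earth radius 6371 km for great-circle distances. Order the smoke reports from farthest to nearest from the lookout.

Distances from the lookout:
A 0.292°N, 106.717°W: 416.2 km
D 4.210°S, 105.753°W: 391.4 km
B 1.624°S, 105.898°W: 359.8 km
E 1.775°S, 108.605°W: 111.3 km
C 2.566°S, 109.004°W: 17.9 km

A, D, B, E, C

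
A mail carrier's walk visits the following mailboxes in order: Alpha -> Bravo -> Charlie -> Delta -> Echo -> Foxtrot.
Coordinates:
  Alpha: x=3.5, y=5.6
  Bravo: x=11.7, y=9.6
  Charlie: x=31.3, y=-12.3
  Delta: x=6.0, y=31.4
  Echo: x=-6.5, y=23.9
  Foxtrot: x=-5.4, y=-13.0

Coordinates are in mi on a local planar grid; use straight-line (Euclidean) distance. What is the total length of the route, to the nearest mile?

141 mi

Leg distances:
Alpha→Bravo: 9.1 mi  (cumulative 9.1 mi)
Bravo→Charlie: 29.4 mi  (cumulative 38.5 mi)
Charlie→Delta: 50.5 mi  (cumulative 89.0 mi)
Delta→Echo: 14.6 mi  (cumulative 103.6 mi)
Echo→Foxtrot: 36.9 mi  (cumulative 140.5 mi)
Total route length ≈ 141 mi.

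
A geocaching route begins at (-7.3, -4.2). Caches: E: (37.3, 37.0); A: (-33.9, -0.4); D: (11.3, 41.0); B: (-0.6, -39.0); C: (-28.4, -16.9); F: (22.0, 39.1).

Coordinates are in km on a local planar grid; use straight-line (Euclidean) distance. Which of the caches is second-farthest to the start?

Distances from the start ((-7.3, -4.2)):
E: 60.7 km
F: 52.3 km
D: 48.9 km
B: 35.4 km
A: 26.9 km
C: 24.6 km
The second-farthest is F at 52.3 km.

F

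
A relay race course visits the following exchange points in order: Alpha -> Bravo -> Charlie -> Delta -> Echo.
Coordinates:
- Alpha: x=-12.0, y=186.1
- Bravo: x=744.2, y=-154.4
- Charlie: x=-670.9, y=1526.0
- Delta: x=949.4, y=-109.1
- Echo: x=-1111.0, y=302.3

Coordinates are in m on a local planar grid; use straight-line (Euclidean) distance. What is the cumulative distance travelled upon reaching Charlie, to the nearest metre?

3026 m

Leg distances:
Alpha→Bravo: 829.3 m  (cumulative 829.3 m)
Bravo→Charlie: 2196.9 m  (cumulative 3026.2 m)
Cumulative distance at Charlie ≈ 3026 m.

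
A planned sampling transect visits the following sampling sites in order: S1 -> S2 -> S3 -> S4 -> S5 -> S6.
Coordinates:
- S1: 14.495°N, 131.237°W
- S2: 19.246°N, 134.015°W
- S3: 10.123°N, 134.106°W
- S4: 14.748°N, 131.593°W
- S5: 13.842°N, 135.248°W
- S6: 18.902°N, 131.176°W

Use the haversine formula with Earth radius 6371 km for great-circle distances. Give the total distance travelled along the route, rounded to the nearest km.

Leg distances:
S1→S2: 605.3 km  (cumulative 605.3 km)
S2→S3: 1014.5 km  (cumulative 1619.8 km)
S3→S4: 582.1 km  (cumulative 2201.9 km)
S4→S5: 406.5 km  (cumulative 2608.4 km)
S5→S6: 710.7 km  (cumulative 3319.2 km)
Total route length ≈ 3319 km.

3319 km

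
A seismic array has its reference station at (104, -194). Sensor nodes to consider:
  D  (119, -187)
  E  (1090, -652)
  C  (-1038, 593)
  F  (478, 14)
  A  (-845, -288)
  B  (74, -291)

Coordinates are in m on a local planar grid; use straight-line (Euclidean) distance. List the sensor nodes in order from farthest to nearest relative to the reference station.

C, E, A, F, B, D

Distance from the reference station at (104, -194) to each:
C (-1038, 593): 1386.9 m
E (1090, -652): 1087.2 m
A (-845, -288): 953.6 m
F (478, 14): 427.9 m
B (74, -291): 101.5 m
D (119, -187): 16.6 m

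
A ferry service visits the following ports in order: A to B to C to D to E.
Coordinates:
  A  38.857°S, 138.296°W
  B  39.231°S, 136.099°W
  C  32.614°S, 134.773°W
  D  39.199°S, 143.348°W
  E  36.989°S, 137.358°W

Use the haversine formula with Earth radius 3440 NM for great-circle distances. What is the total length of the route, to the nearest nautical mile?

Leg distances:
A→B: 104.9 NM  (cumulative 104.9 NM)
B→C: 402.5 NM  (cumulative 507.3 NM)
C→D: 574.1 NM  (cumulative 1081.4 NM)
D→E: 312.5 NM  (cumulative 1393.9 NM)
Total route length ≈ 1394 NM.

1394 NM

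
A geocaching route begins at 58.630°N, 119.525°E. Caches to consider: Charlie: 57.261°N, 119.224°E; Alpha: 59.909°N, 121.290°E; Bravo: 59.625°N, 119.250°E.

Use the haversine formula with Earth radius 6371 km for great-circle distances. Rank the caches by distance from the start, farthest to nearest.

Alpha, Charlie, Bravo

Distances from the start:
Alpha 59.909°N, 121.290°E: 174.0 km
Charlie 57.261°N, 119.224°E: 153.3 km
Bravo 59.625°N, 119.250°E: 111.7 km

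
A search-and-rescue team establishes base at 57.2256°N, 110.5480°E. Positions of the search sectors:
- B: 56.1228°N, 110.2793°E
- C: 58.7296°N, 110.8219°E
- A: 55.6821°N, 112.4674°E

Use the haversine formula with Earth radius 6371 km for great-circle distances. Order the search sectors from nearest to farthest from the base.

Distances from the base:
B 56.1228°N, 110.2793°E: 123.7 km
C 58.7296°N, 110.8219°E: 168.0 km
A 55.6821°N, 112.4674°E: 208.2 km

B, C, A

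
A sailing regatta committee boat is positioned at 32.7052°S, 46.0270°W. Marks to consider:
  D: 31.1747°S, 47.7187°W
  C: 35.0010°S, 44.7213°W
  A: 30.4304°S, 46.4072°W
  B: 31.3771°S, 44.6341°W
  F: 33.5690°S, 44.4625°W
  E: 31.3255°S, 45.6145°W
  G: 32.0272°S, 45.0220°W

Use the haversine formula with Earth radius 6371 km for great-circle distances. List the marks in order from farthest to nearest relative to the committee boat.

C, A, D, B, F, E, G

Distance from the committee boat at 32.7052°S, 46.0270°W to each:
C 35.0010°S, 44.7213°W: 282.3 km
A 30.4304°S, 46.4072°W: 255.5 km
D 31.1747°S, 47.7187°W: 233.3 km
B 31.3771°S, 44.6341°W: 197.6 km
F 33.5690°S, 44.4625°W: 174.5 km
E 31.3255°S, 45.6145°W: 158.3 km
G 32.0272°S, 45.0220°W: 120.8 km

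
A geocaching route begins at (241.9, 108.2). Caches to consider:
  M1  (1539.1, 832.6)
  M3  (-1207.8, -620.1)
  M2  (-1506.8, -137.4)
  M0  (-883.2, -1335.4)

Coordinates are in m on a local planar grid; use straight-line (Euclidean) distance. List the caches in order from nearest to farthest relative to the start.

M1, M3, M2, M0

Distances from the start:
M1 (1539.1, 832.6): 1485.8 m
M3 (-1207.8, -620.1): 1622.4 m
M2 (-1506.8, -137.4): 1765.9 m
M0 (-883.2, -1335.4): 1830.3 m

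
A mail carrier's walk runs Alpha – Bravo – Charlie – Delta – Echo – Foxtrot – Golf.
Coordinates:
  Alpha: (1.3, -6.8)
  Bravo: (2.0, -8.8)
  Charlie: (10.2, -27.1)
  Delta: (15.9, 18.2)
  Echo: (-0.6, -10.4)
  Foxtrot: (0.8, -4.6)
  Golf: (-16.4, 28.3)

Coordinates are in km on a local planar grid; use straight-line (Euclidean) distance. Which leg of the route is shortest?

Alpha–Bravo

Leg distances:
Alpha→Bravo: 2.1 km
Bravo→Charlie: 20.1 km
Charlie→Delta: 45.7 km
Delta→Echo: 33.0 km
Echo→Foxtrot: 6.0 km
Foxtrot→Golf: 37.1 km
The shortest leg is Alpha–Bravo at 2.1 km.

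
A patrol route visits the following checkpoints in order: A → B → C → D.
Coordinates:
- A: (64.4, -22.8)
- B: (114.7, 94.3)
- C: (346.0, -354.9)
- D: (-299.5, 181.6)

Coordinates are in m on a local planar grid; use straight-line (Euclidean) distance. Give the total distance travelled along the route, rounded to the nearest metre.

1472 m

Leg distances:
A→B: 127.4 m  (cumulative 127.4 m)
B→C: 505.3 m  (cumulative 632.7 m)
C→D: 839.3 m  (cumulative 1472.0 m)
Total route length ≈ 1472 m.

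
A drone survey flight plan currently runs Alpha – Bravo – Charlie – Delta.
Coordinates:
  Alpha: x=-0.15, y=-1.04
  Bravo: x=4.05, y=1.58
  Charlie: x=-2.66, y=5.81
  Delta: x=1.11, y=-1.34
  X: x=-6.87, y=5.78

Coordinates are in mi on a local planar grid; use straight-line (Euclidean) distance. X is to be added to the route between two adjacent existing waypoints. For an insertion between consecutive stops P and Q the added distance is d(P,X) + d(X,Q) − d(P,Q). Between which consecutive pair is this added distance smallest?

between Charlie and Delta

Added distance for inserting X between each consecutive pair:
Alpha–Bravo: 16.3 mi
Bravo–Charlie: 8.0 mi
Charlie–Delta: 6.8 mi
Smallest added distance is 6.8 mi, inserting between Charlie and Delta.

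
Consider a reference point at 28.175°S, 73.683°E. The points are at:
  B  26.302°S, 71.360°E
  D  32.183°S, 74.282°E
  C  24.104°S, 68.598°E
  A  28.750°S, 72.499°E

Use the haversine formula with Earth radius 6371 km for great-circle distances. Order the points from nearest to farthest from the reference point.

A, B, D, C

Distance from the reference point at 28.175°S, 73.683°E to each:
A 28.750°S, 72.499°E: 132.2 km
B 26.302°S, 71.360°E: 310.0 km
D 32.183°S, 74.282°E: 449.4 km
C 24.104°S, 68.598°E: 680.0 km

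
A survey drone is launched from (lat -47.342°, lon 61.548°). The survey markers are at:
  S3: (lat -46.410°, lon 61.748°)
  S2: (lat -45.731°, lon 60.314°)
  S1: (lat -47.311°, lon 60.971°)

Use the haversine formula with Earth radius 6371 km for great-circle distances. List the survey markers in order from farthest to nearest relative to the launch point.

Computing each great-circle distance from (lat -47.342°, lon 61.548°):
S2 (lat -45.731°, lon 60.314°): 202.5 km
S3 (lat -46.410°, lon 61.748°): 104.7 km
S1 (lat -47.311°, lon 60.971°): 43.6 km

S2, S3, S1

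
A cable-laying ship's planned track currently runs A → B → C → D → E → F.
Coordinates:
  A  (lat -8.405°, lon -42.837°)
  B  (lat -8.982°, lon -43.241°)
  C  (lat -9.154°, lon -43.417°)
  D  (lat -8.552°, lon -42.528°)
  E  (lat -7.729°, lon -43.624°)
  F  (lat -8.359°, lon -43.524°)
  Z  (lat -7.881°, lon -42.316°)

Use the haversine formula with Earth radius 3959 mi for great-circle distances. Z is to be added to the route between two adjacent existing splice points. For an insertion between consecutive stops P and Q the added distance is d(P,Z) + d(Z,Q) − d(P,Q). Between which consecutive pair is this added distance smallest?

Added distance for inserting Z between each consecutive pair:
A–B: 101.2 mi
B–C: 197.8 mi
C–D: 90.7 mi
D–E: 44.6 mi
E–F: 135.1 mi
Smallest added distance is 44.6 mi, inserting between D and E.

between D and E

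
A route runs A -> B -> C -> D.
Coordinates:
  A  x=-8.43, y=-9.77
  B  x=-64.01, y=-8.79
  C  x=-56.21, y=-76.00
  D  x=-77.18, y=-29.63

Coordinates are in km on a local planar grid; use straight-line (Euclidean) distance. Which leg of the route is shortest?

Leg distances:
A→B: 55.6 km
B→C: 67.7 km
C→D: 50.9 km
The shortest leg is C–D at 50.9 km.

C–D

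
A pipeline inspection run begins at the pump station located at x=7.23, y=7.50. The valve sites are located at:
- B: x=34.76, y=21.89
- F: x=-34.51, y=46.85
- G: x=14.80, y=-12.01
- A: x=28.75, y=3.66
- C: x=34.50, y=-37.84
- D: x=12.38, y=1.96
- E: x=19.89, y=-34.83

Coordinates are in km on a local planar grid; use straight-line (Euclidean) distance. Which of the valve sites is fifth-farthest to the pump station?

A

Distances from the pump station (x=7.23, y=7.50):
F: 57.4 km
C: 52.9 km
E: 44.2 km
B: 31.1 km
A: 21.9 km
G: 20.9 km
D: 7.6 km
The fifth-farthest is A at 21.9 km.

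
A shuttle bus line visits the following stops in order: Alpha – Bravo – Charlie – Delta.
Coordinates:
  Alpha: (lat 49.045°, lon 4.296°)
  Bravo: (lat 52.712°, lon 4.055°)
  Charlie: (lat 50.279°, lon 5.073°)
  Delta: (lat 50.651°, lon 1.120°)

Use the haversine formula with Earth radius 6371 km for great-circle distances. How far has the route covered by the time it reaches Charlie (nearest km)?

688 km

Leg distances:
Alpha→Bravo: 408.1 km  (cumulative 408.1 km)
Bravo→Charlie: 279.6 km  (cumulative 687.7 km)
Cumulative distance at Charlie ≈ 688 km.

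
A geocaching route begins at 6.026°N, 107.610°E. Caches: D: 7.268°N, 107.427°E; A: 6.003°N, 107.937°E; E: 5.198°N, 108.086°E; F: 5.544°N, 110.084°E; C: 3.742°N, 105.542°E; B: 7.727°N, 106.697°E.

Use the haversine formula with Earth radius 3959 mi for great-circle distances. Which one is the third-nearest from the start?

Distance to each, sorted:
A: 22.5 mi
E: 65.9 mi
D: 86.7 mi
B: 133.2 mi
F: 173.3 mi
C: 212.5 mi
The third-nearest is D at 86.7 mi.

D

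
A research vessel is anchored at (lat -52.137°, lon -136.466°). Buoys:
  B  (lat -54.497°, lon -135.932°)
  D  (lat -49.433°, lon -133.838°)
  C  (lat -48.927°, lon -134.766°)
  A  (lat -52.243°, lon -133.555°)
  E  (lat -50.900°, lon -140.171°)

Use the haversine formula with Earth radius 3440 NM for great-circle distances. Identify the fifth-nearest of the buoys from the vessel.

C

Distance to each, sorted:
A: 107.3 NM
B: 143.0 NM
E: 157.1 NM
D: 190.5 NM
C: 203.3 NM
The fifth-nearest is C at 203.3 NM.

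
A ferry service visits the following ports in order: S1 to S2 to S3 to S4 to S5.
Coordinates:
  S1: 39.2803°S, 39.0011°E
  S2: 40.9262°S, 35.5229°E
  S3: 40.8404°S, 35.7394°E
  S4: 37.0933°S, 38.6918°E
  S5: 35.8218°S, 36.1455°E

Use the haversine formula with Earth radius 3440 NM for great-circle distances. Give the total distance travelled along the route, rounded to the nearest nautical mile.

Leg distances:
S1→S2: 187.8 NM  (cumulative 187.8 NM)
S2→S3: 11.1 NM  (cumulative 198.9 NM)
S3→S4: 263.8 NM  (cumulative 462.7 NM)
S4→S5: 144.7 NM  (cumulative 607.4 NM)
Total route length ≈ 607 NM.

607 NM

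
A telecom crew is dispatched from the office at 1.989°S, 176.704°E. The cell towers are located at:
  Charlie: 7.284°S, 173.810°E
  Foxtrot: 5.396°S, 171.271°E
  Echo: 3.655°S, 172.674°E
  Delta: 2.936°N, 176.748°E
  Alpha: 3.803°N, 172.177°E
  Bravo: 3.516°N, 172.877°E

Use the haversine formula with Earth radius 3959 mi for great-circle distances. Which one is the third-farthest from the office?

Foxtrot

Distance to each, sorted:
Alpha: 507.8 mi
Bravo: 463.2 mi
Foxtrot: 442.4 mi
Charlie: 416.6 mi
Delta: 340.3 mi
Echo: 301.0 mi
The third-farthest is Foxtrot at 442.4 mi.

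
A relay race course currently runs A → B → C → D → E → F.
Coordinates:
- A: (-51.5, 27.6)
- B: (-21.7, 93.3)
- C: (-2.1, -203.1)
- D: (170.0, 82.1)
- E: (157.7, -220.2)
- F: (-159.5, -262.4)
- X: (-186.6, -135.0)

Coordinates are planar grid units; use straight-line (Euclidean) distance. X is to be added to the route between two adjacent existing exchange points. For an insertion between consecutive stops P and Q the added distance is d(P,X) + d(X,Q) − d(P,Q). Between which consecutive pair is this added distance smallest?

Added distance for inserting X between each consecutive pair:
A–B: 420.9
B–C: 181.2
C–D: 281.1
D–E: 469.6
E–F: 164.9
Smallest added distance is 164.9, inserting between E and F.

between E and F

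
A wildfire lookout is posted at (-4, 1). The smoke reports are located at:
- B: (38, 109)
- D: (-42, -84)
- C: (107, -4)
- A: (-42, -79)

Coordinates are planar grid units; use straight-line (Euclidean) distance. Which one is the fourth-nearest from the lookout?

B

Distance to each, sorted:
A: 88.6
D: 93.1
C: 111.1
B: 115.9
The fourth-nearest is B at 115.9.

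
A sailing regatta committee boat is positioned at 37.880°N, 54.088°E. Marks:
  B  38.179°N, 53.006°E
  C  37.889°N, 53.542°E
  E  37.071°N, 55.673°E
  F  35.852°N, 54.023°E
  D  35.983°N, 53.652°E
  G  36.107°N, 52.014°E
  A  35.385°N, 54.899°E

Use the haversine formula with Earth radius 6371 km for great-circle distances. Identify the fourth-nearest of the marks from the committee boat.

D

Distance to each, sorted:
C: 47.9 km
B: 100.4 km
E: 166.3 km
D: 214.5 km
F: 225.6 km
G: 269.8 km
A: 286.7 km
The fourth-nearest is D at 214.5 km.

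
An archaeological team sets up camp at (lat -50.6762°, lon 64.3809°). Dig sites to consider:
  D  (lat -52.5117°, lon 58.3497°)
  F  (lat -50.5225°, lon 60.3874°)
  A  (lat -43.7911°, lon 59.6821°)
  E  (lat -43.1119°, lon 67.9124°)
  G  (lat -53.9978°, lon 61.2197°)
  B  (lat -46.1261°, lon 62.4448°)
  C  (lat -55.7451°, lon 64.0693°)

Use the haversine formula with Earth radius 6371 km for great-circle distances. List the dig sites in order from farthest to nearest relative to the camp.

E, A, C, B, D, G, F

Computing each great-circle distance from (lat -50.6762°, lon 64.3809°):
E (lat -43.1119°, lon 67.9124°): 882.6 km
A (lat -43.7911°, lon 59.6821°): 843.4 km
C (lat -55.7451°, lon 64.0693°): 564.0 km
B (lat -46.1261°, lon 62.4448°): 525.7 km
D (lat -52.5117°, lon 58.3497°): 463.7 km
G (lat -53.9978°, lon 61.2197°): 427.2 km
F (lat -50.5225°, lon 60.3874°): 282.3 km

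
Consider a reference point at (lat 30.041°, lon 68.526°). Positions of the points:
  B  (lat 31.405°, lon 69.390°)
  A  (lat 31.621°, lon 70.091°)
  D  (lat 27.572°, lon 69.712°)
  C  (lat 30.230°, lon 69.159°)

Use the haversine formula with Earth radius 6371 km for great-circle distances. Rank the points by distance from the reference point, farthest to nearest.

D, A, B, C

Computing each great-circle distance from (lat 30.041°, lon 68.526°):
D (lat 27.572°, lon 69.712°): 297.9 km
A (lat 31.621°, lon 70.091°): 230.6 km
B (lat 31.405°, lon 69.390°): 172.7 km
C (lat 30.230°, lon 69.159°): 64.4 km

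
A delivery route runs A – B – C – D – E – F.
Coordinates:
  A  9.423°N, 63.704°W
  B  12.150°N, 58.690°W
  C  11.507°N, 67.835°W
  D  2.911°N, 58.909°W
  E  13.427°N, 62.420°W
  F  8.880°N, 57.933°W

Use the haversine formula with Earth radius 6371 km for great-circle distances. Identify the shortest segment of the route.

A–B

Leg distances:
A→B: 626.0 km
B→C: 997.8 km
C→D: 1371.6 km
D→E: 1231.3 km
E→F: 703.6 km
The shortest leg is A–B at 626.0 km.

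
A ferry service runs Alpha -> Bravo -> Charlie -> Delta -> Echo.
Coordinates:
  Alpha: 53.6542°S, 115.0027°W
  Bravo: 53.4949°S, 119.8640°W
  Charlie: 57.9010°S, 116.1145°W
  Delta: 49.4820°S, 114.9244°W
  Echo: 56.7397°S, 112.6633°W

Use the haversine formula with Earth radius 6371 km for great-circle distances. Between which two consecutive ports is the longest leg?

Charlie–Delta

Leg distances:
Alpha→Bravo: 321.4 km
Bravo→Charlie: 543.2 km
Charlie→Delta: 939.4 km
Delta→Echo: 820.9 km
The longest leg is Charlie–Delta at 939.4 km.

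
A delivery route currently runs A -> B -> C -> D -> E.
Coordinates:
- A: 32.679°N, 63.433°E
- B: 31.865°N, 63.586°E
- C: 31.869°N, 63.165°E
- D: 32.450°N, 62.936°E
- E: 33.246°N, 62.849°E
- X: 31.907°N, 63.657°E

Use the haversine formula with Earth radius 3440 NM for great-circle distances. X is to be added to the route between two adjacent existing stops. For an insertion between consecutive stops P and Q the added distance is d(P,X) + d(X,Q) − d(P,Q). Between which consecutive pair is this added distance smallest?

Added distance for inserting X between each consecutive pair:
A–B: 2.7 NM
B–C: 8.1 NM
C–D: 37.5 NM
D–E: 91.2 NM
Smallest added distance is 2.7 NM, inserting between A and B.

between A and B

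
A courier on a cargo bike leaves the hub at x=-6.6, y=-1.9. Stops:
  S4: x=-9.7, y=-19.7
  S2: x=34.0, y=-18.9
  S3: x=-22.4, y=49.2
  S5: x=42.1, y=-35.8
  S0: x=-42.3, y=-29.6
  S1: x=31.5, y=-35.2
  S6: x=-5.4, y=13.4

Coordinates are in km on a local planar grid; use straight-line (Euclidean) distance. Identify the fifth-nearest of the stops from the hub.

Distances from the hub (x=-6.6, y=-1.9):
S6: 15.3 km
S4: 18.1 km
S2: 44.0 km
S0: 45.2 km
S1: 50.6 km
S3: 53.5 km
S5: 59.3 km
The fifth-nearest is S1 at 50.6 km.

S1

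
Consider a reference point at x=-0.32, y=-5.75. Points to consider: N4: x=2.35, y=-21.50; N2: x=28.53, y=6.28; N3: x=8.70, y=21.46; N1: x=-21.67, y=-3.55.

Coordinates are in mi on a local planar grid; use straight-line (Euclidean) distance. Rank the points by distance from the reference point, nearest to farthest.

Computing each straight-line distance from x=-0.32, y=-5.75:
N4 x=2.35, y=-21.50: 16.0 mi
N1 x=-21.67, y=-3.55: 21.5 mi
N3 x=8.70, y=21.46: 28.7 mi
N2 x=28.53, y=6.28: 31.3 mi

N4, N1, N3, N2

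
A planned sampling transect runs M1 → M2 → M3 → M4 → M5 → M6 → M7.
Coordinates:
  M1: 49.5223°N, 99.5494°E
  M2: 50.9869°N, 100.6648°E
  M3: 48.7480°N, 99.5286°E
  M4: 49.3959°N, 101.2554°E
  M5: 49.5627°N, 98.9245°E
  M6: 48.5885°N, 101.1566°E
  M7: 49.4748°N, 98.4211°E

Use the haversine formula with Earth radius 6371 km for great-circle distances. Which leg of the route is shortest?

Leg distances:
M1→M2: 181.1 km
M2→M3: 261.9 km
M3→M4: 145.0 km
M4→M5: 169.4 km
M5→M6: 195.4 km
M6→M7: 222.4 km
The shortest leg is M3–M4 at 145.0 km.

M3–M4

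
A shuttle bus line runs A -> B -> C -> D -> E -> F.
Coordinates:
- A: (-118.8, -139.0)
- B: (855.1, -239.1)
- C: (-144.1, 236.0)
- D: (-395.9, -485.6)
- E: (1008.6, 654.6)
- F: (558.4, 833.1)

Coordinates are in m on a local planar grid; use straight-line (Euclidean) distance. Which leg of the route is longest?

D–E

Leg distances:
A→B: 979.0 m
B→C: 1106.4 m
C→D: 764.3 m
D→E: 1809.1 m
E→F: 484.3 m
The longest leg is D–E at 1809.1 m.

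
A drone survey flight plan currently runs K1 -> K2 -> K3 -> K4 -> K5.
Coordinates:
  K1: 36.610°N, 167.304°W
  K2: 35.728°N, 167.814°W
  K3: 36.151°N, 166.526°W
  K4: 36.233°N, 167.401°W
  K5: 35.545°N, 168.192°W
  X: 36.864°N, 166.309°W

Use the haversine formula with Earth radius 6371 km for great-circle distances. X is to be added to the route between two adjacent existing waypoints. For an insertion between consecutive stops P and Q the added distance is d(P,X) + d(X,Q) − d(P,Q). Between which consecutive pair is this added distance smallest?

Added distance for inserting X between each consecutive pair:
K1–K2: 169.6 km
K2–K3: 141.3 km
K3–K4: 122.7 km
K4–K5: 239.3 km
Smallest added distance is 122.7 km, inserting between K3 and K4.

between K3 and K4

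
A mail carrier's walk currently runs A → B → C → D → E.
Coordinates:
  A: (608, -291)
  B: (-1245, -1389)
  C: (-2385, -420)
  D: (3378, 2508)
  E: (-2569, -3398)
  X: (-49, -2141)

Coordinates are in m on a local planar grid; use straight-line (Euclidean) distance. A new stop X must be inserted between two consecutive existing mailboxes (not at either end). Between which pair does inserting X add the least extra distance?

Added distance for inserting X between each consecutive pair:
A–B: 1222.1 m
B–C: 2818.1 m
C–D: 2212.9 m
D–E: 210.3 m
Smallest added distance is 210.3 m, inserting between D and E.

between D and E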